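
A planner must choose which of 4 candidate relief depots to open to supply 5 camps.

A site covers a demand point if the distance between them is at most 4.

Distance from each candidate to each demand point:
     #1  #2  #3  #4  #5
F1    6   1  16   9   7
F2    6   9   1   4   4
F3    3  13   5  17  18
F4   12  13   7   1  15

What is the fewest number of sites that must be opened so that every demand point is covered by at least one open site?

Coverage sets (demand points within 4 of each site):
  F1: {#2}
  F2: {#3, #4, #5}
  F3: {#1}
  F4: {#4}
No 2 sites suffice: every size-2 union leaves at least one demand point uncovered.
But {F1, F2, F3} covers everything, so the minimum is 3.

3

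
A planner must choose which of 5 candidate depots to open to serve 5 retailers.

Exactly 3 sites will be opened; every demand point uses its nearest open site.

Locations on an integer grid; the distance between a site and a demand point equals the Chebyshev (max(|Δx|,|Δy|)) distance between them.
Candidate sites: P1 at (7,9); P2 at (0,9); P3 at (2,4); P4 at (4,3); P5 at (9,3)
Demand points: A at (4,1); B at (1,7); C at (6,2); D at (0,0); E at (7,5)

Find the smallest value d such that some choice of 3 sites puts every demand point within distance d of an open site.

4

Open {P1, P2, P3}.
  Farthest demand point is C at distance 4 (to P3); all others are ≤ 4.
With {P1, P2, P4} the worst case is 4.
With {P1, P3, P4} the worst case is 4.
No size-3 selection achieves below 4.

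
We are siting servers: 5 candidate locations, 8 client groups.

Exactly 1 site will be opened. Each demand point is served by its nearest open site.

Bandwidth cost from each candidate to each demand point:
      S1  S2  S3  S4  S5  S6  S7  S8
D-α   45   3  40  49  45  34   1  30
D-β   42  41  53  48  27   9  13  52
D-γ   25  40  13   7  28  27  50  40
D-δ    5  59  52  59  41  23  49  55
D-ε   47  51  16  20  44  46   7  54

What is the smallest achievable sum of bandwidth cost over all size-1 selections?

Open {D-γ}.
  S1→D-γ 25, S2→D-γ 40, S3→D-γ 13, S4→D-γ 7, S5→D-γ 28, S6→D-γ 27, S7→D-γ 50, S8→D-γ 40  ⇒ total 230.
Compare {D-α}: total 247.
Compare {D-β}: total 285.
No size-1 selection does better; minimum is 230.

230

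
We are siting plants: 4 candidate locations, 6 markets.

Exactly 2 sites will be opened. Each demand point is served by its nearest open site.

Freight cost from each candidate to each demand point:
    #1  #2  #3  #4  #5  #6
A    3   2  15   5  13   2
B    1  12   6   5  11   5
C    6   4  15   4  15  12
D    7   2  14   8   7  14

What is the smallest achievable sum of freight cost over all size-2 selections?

Open {B, D}.
  #1→B 1, #2→D 2, #3→B 6, #4→B 5, #5→D 7, #6→B 5  ⇒ total 26.
Compare {A, B}: total 27.
Compare {B, C}: total 31.
No size-2 selection does better; minimum is 26.

26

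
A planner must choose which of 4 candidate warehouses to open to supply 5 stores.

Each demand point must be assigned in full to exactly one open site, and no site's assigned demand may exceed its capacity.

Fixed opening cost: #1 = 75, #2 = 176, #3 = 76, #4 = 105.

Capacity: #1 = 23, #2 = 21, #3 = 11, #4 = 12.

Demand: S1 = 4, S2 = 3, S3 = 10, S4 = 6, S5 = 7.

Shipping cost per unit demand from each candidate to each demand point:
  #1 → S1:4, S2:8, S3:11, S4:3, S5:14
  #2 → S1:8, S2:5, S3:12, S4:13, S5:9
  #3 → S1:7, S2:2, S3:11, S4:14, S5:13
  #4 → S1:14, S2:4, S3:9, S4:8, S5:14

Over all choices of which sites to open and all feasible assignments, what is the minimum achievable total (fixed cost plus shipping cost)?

392

Open {#1, #3}; cheapest assignment that respects the capacities:
  #1 (cap 23, load 20): S1, S3, S4 — cost 4×4 + 10×11 + 6×3 = 144
  #3 (cap 11, load 10): S2, S5 — cost 3×2 + 7×13 = 97
  Shipping 241, fixed 151 → total 392.
  Any other capacity-feasible assignment to {#1, #3} ships for at least 241.
Compare {#1, #4}: its best feasible assignment gives total 426.
Compare {#1, #2}: its best feasible assignment gives total 473.
Every other set of open sites that can feasibly serve all demand totals ≥ 426 even under its best assignment. Minimum: 392.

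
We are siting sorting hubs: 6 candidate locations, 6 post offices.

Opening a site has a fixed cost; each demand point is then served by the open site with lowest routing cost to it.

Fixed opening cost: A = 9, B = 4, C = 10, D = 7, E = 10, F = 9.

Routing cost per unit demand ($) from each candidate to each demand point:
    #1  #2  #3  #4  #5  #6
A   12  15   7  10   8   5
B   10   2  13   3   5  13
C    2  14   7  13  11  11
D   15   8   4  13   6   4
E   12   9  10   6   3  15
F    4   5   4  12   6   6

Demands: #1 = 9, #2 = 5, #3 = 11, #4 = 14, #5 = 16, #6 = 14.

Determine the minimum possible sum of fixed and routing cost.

249

Open {B, C, D, E}: assign each demand point to its cheapest open site.
  #1→C 9×2=18, #2→B 5×2=10, #3→D 11×4=44, #4→B 14×3=42, #5→E 16×3=48, #6→D 14×4=56
  routing cost 218, fixed 31 → total 249.
Compare {A, B, C, D, E}: routing cost 218 + fixed 40 = 258.
Compare {B, C, D, E, F}: routing cost 218 + fixed 40 = 258.
Compare {B, D, E, F}: routing cost 236 + fixed 30 = 266.
All other subsets cost ≥ 258. Minimum total cost: 249.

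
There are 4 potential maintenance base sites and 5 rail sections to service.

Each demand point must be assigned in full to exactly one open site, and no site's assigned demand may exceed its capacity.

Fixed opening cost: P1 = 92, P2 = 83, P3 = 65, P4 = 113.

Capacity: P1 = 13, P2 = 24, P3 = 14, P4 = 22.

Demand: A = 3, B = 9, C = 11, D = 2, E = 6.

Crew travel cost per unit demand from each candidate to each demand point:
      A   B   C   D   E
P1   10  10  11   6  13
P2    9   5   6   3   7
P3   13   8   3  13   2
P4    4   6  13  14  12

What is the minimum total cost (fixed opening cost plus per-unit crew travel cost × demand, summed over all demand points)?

301

Open {P2, P3}; cheapest assignment that respects the capacities:
  P2 (cap 24, load 20): A, B, D, E — cost 3×9 + 9×5 + 2×3 + 6×7 = 120
  P3 (cap 14, load 11): C — cost 11×3 = 33
  Shipping 153, fixed 148 → total 301.
  Any other capacity-feasible assignment to {P2, P3} ships for at least 153.
Compare {P3, P4}: its best feasible assignment gives total 375.
Compare {P2, P4}: its best feasible assignment gives total 376.
Every other set of open sites that can feasibly serve all demand totals ≥ 375 even under its best assignment. Minimum: 301.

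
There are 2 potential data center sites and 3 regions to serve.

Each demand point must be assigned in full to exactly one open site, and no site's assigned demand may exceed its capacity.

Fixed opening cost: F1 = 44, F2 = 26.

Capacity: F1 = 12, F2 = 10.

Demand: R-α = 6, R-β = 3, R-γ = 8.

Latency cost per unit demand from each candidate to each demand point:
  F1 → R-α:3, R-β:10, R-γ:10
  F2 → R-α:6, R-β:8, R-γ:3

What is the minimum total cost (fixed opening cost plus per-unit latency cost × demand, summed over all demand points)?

142

Open {F1, F2}; cheapest assignment that respects the capacities:
  F1 (cap 12, load 9): R-α, R-β — cost 6×3 + 3×10 = 48
  F2 (cap 10, load 8): R-γ — cost 8×3 = 24
  Shipping 72, fixed 70 → total 142.
  Any other capacity-feasible assignment to {F1, F2} ships for at least 72.
Total demand is 17 and no other set of sites has combined capacity ≥ 17, so {F1, F2} is the only feasible choice of open sites. Minimum: 142.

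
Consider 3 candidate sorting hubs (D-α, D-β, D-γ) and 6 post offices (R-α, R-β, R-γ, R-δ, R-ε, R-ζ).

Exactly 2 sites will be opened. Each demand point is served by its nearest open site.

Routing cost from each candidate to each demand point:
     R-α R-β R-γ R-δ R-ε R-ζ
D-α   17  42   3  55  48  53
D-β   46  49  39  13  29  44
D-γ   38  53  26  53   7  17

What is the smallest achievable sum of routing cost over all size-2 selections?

139

Open {D-α, D-γ}.
  R-α→D-α 17, R-β→D-α 42, R-γ→D-α 3, R-δ→D-γ 53, R-ε→D-γ 7, R-ζ→D-γ 17  ⇒ total 139.
Compare {D-α, D-β}: total 148.
Compare {D-β, D-γ}: total 150.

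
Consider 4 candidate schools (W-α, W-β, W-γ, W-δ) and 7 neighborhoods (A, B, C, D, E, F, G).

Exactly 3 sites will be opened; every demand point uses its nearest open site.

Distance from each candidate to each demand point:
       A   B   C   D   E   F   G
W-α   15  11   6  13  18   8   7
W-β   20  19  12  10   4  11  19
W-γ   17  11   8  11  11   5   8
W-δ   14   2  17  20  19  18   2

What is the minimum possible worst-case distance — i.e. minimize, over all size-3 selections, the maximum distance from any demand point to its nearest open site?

Open {W-α, W-β, W-δ}.
  Farthest demand point is A at distance 14 (to W-δ); all others are ≤ 14.
With {W-α, W-γ, W-δ} the worst case is 14.
With {W-β, W-γ, W-δ} the worst case is 14.
No size-3 selection achieves below 14.

14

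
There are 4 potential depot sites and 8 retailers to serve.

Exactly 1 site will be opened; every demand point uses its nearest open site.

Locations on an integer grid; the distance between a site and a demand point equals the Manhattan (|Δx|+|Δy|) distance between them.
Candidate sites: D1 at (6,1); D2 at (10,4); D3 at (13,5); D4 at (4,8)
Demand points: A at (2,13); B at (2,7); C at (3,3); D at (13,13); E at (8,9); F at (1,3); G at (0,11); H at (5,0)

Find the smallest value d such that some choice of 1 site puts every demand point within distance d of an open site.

Open {D4}.
  Farthest demand point is D at distance 14 (to D4); all others are ≤ 14.
With {D2} the worst case is 17.
With {D1} the worst case is 19.
No size-1 selection achieves below 14.

14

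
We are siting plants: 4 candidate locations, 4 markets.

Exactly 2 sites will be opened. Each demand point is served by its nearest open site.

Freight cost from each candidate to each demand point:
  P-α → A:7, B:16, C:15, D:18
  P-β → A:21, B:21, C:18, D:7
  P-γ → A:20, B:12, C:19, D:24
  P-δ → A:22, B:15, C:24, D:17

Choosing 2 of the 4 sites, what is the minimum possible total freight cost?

45

Open {P-α, P-β}.
  A→P-α 7, B→P-α 16, C→P-α 15, D→P-β 7  ⇒ total 45.
Compare {P-α, P-γ}: total 52.
Compare {P-α, P-δ}: total 54.
No size-2 selection does better; minimum is 45.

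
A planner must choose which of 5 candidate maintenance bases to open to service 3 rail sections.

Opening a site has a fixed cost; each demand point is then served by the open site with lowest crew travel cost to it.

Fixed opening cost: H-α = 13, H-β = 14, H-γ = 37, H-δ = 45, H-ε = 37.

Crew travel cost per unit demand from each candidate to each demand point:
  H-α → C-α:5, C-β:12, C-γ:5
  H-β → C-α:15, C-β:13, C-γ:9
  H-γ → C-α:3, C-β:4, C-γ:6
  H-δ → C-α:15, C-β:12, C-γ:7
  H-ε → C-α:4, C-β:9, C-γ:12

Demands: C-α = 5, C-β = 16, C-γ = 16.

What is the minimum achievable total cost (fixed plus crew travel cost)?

209

Open {H-α, H-γ}: assign each demand point to its cheapest open site.
  C-α→H-γ 5×3=15, C-β→H-γ 16×4=64, C-γ→H-α 16×5=80
  crew travel cost 159, fixed 50 → total 209.
Compare {H-γ}: crew travel cost 175 + fixed 37 = 212.
Compare {H-α, H-β, H-γ}: crew travel cost 159 + fixed 64 = 223.
Compare {H-β, H-γ}: crew travel cost 175 + fixed 51 = 226.
All other subsets cost ≥ 212. Minimum total cost: 209.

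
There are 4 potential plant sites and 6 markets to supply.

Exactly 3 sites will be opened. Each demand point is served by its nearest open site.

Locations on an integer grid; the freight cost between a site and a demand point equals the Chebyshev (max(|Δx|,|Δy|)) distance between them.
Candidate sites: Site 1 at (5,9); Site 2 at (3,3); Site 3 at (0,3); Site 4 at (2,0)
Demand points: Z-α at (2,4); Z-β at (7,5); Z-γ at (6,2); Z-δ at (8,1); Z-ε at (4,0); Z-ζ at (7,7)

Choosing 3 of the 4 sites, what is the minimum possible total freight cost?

Open {Site 1, Site 2, Site 4}.
  Z-α→Site 2 1, Z-β→Site 1 4, Z-γ→Site 2 3, Z-δ→Site 2 5, Z-ε→Site 4 2, Z-ζ→Site 1 2  ⇒ total 17.
Compare {Site 1, Site 2, Site 3}: total 18.
Compare {Site 2, Site 3, Site 4}: total 19.
No size-3 selection does better; minimum is 17.

17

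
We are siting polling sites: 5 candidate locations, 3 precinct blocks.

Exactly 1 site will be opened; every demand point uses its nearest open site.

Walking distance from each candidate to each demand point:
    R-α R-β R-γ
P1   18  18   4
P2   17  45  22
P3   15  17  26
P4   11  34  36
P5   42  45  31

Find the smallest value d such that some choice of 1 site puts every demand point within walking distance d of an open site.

Open {P1}.
  Farthest demand point is R-α at walking distance 18 (to P1); all others are ≤ 18.
With {P3} the worst case is 26.
With {P4} the worst case is 36.
No size-1 selection achieves below 18.

18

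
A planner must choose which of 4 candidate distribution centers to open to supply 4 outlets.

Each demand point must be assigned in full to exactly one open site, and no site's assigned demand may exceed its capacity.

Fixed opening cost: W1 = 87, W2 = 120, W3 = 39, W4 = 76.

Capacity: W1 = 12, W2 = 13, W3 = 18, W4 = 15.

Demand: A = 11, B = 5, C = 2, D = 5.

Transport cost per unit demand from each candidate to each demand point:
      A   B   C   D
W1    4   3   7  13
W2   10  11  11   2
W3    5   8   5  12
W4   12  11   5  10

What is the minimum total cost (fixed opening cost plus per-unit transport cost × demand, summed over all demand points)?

Open {W1, W3}; cheapest assignment that respects the capacities:
  W1 (cap 12, load 5): B — cost 5×3 = 15
  W3 (cap 18, load 18): A, C, D — cost 11×5 + 2×5 + 5×12 = 125
  Shipping 140, fixed 126 → total 266.
  Any other capacity-feasible assignment to {W1, W3} ships for at least 140.
Compare {W3, W4}: its best feasible assignment gives total 270.
Compare {W2, W3}: its best feasible assignment gives total 274.
Every other set of open sites that can feasibly serve all demand totals ≥ 270 even under its best assignment. Minimum: 266.

266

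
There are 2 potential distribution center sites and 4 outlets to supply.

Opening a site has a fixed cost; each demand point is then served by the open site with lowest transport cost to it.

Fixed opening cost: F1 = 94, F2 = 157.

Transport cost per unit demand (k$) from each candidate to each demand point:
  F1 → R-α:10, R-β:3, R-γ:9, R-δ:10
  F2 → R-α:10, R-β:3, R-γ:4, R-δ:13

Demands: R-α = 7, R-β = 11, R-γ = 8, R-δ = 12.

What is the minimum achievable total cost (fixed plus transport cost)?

Open {F1}: assign each demand point to its cheapest open site.
  R-α→F1 7×10=70, R-β→F1 11×3=33, R-γ→F1 8×9=72, R-δ→F1 12×10=120
  transport cost 295, fixed 94 → total 389.
Compare {F2}: transport cost 291 + fixed 157 = 448.
Compare {F1, F2}: transport cost 255 + fixed 251 = 506.

389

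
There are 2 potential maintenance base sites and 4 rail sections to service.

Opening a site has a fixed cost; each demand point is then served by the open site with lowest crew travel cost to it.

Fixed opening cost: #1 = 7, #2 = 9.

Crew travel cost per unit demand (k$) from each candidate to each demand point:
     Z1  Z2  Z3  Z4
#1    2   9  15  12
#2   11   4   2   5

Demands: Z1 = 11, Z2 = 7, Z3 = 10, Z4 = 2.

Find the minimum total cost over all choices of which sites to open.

96

Open {#1, #2}: assign each demand point to its cheapest open site.
  Z1→#1 11×2=22, Z2→#2 7×4=28, Z3→#2 10×2=20, Z4→#2 2×5=10
  crew travel cost 80, fixed 16 → total 96.
Compare {#2}: crew travel cost 179 + fixed 9 = 188.
Compare {#1}: crew travel cost 259 + fixed 7 = 266.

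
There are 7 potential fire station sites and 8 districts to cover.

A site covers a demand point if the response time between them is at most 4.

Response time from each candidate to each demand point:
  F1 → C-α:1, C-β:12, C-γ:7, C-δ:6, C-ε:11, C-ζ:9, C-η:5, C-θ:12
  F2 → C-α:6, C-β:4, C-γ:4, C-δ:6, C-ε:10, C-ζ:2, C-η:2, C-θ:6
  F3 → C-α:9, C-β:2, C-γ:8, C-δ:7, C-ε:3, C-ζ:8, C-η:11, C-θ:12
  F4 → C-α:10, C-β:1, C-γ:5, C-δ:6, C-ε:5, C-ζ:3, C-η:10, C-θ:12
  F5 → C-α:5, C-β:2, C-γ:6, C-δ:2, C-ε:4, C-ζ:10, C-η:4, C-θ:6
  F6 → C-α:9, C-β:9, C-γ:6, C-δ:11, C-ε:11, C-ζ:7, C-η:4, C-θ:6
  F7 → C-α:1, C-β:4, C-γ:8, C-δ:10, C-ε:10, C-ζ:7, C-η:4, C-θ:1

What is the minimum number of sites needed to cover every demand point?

3

Coverage sets (demand points within 4 of each site):
  F1: {C-α}
  F2: {C-β, C-γ, C-ζ, C-η}
  F3: {C-β, C-ε}
  F4: {C-β, C-ζ}
  F5: {C-β, C-δ, C-ε, C-η}
  F6: {C-η}
  F7: {C-α, C-β, C-η, C-θ}
No 2 sites suffice: every size-2 union leaves at least one demand point uncovered.
But {F2, F5, F7} covers everything, so the minimum is 3.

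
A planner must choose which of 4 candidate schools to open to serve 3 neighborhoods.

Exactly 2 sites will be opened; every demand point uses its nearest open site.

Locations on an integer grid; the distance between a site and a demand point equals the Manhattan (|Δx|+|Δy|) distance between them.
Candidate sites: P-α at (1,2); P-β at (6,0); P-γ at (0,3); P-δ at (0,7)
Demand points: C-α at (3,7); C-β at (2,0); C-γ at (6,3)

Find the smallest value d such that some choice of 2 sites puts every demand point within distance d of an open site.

Open {P-β, P-δ}.
  Farthest demand point is C-β at distance 4 (to P-β); all others are ≤ 4.
With {P-α, P-δ} the worst case is 6.
With {P-γ, P-δ} the worst case is 6.
No size-2 selection achieves below 4.

4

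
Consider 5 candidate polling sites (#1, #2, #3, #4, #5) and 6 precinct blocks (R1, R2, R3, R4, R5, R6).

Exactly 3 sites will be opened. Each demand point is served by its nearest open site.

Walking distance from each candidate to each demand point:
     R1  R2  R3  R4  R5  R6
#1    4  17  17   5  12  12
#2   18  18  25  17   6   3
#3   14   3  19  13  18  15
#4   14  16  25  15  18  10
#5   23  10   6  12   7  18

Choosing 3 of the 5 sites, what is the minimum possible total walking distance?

Open {#1, #2, #5}.
  R1→#1 4, R2→#5 10, R3→#5 6, R4→#1 5, R5→#2 6, R6→#2 3  ⇒ total 34.
Compare {#1, #3, #5}: total 37.
Compare {#1, #2, #3}: total 38.
No size-3 selection does better; minimum is 34.

34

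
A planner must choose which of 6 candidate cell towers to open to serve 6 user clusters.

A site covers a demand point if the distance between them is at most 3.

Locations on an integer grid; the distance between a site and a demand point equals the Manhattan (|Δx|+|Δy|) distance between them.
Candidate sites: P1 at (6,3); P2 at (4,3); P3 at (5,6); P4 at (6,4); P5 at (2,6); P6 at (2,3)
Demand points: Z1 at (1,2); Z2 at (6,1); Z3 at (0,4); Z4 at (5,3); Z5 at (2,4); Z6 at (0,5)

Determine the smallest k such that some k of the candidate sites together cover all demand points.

3

Coverage sets (demand points within 3 of each site):
  P1: {Z2, Z4}
  P2: {Z4, Z5}
  P3: {Z4}
  P4: {Z2, Z4}
  P5: {Z5, Z6}
  P6: {Z1, Z3, Z4, Z5}
No 2 sites suffice: every size-2 union leaves at least one demand point uncovered.
But {P1, P5, P6} covers everything, so the minimum is 3.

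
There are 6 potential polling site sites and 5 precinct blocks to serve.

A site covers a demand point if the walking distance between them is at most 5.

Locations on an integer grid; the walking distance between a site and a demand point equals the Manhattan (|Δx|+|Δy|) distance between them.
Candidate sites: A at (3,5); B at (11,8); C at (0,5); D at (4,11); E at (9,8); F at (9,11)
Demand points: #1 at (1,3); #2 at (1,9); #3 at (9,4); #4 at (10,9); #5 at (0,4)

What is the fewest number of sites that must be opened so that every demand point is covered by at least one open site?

Coverage sets (demand points within 5 of each site):
  A: {#1, #5}
  B: {#4}
  C: {#1, #2, #5}
  D: {#2}
  E: {#3, #4}
  F: {#4}
No single site covers all 5 demand points.
But {C, E} covers everything, so the minimum is 2.

2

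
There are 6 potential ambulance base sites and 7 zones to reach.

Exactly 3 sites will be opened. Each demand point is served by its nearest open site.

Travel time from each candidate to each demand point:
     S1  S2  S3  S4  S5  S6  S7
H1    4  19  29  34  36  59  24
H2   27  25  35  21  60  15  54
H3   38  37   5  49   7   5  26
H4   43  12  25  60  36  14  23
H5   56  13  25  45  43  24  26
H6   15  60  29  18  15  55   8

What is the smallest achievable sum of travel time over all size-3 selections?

Open {H1, H3, H6}.
  S1→H1 4, S2→H1 19, S3→H3 5, S4→H6 18, S5→H3 7, S6→H3 5, S7→H6 8  ⇒ total 66.
Compare {H3, H4, H6}: total 70.
Compare {H3, H5, H6}: total 71.
No size-3 selection does better; minimum is 66.

66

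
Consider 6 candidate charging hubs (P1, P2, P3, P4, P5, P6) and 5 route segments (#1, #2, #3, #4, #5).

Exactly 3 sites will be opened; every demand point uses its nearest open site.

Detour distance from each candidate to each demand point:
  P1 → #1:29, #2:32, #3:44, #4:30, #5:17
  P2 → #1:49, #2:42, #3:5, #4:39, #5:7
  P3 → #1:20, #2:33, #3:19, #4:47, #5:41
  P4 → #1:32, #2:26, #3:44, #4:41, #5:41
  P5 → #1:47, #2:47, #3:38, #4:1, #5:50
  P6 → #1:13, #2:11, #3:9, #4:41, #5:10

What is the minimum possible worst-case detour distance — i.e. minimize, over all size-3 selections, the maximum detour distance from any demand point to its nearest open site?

13

Open {P1, P5, P6}.
  Farthest demand point is #1 at detour distance 13 (to P6); all others are ≤ 13.
With {P2, P5, P6} the worst case is 13.
With {P3, P5, P6} the worst case is 13.
No size-3 selection achieves below 13.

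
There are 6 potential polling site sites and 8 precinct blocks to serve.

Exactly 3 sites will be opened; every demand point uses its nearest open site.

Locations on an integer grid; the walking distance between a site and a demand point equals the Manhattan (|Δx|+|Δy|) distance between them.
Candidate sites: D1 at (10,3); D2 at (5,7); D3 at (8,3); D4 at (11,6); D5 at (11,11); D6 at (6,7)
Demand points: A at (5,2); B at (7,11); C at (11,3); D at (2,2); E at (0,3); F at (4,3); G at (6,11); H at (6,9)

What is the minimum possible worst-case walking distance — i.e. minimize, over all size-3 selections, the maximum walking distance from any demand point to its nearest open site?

8

Open {D1, D2, D3}.
  Farthest demand point is E at walking distance 8 (to D3); all others are ≤ 8.
With {D1, D3, D5} the worst case is 8.
With {D1, D3, D6} the worst case is 8.
No size-3 selection achieves below 8.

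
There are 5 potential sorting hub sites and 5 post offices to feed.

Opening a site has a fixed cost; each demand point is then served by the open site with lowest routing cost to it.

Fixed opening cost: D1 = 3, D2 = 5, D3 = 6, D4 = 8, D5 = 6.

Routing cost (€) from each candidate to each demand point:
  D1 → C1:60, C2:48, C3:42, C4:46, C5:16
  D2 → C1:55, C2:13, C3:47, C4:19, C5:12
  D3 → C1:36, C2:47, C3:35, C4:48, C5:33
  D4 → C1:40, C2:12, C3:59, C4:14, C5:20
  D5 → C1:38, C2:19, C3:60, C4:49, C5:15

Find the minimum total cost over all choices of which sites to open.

126

Open {D2, D3}: assign each demand point to its cheapest open site.
  C1→D3 36, C2→D2 13, C3→D3 35, C4→D2 19, C5→D2 12
  routing cost 115, fixed 11 → total 126.
Compare {D2, D3, D4}: routing cost 109 + fixed 19 = 128.
Compare {D1, D2, D3}: routing cost 115 + fixed 14 = 129.
Compare {D1, D3, D4}: routing cost 113 + fixed 17 = 130.
All other subsets cost ≥ 128. Minimum total cost: 126.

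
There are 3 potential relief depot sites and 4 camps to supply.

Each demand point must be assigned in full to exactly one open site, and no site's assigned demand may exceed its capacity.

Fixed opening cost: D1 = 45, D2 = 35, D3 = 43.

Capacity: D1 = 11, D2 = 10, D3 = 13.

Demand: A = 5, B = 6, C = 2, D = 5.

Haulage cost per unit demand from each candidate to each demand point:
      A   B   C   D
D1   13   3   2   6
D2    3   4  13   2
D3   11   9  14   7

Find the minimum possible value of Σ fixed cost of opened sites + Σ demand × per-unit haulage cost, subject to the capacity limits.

Open {D1, D2}; cheapest assignment that respects the capacities:
  D1 (cap 11, load 8): B, C — cost 6×3 + 2×2 = 22
  D2 (cap 10, load 10): A, D — cost 5×3 + 5×2 = 25
  Shipping 47, fixed 80 → total 127.
  Any other capacity-feasible assignment to {D1, D2} ships for at least 47.
Compare {D1, D2, D3}: its best feasible assignment gives total 170.
Compare {D2, D3}: its best feasible assignment gives total 185.
Every other set of open sites that can feasibly serve all demand totals ≥ 170 even under its best assignment. Minimum: 127.

127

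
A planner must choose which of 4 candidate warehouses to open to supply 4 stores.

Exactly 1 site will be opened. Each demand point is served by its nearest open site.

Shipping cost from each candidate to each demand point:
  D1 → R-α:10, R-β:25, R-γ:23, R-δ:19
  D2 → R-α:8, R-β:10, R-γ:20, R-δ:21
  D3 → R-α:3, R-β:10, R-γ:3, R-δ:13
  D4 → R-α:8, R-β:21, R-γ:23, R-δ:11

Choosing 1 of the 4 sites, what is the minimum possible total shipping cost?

29

Open {D3}.
  R-α→D3 3, R-β→D3 10, R-γ→D3 3, R-δ→D3 13  ⇒ total 29.
Compare {D2}: total 59.
Compare {D4}: total 63.
No size-1 selection does better; minimum is 29.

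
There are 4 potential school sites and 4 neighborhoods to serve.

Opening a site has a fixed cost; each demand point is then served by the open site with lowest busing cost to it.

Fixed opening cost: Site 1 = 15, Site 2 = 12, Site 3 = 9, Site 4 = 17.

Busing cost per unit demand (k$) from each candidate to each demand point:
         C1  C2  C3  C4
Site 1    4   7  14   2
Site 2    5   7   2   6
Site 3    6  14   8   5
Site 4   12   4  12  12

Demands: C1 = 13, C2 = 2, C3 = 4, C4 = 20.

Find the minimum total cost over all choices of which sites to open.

141

Open {Site 1, Site 2}: assign each demand point to its cheapest open site.
  C1→Site 1 13×4=52, C2→Site 1 2×7=14, C3→Site 2 4×2=8, C4→Site 1 20×2=40
  busing cost 114, fixed 27 → total 141.
Compare {Site 1, Site 2, Site 3}: busing cost 114 + fixed 36 = 150.
Compare {Site 1, Site 2, Site 4}: busing cost 108 + fixed 44 = 152.
Compare {Site 1, Site 2, Site 3, Site 4}: busing cost 108 + fixed 53 = 161.
All other subsets cost ≥ 150. Minimum total cost: 141.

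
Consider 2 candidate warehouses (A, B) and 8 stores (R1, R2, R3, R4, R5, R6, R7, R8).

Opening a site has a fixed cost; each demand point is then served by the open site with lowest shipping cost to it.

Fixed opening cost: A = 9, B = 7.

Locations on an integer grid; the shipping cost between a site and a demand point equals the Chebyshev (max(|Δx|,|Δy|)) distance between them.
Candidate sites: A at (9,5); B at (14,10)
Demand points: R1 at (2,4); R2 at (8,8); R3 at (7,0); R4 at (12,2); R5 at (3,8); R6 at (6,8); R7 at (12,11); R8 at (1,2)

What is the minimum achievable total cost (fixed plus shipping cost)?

50

Open {A}: assign each demand point to its cheapest open site.
  R1→A 7, R2→A 3, R3→A 5, R4→A 3, R5→A 6, R6→A 3, R7→A 6, R8→A 8
  shipping cost 41, fixed 9 → total 50.
Compare {A, B}: shipping cost 37 + fixed 16 = 53.
Compare {B}: shipping cost 70 + fixed 7 = 77.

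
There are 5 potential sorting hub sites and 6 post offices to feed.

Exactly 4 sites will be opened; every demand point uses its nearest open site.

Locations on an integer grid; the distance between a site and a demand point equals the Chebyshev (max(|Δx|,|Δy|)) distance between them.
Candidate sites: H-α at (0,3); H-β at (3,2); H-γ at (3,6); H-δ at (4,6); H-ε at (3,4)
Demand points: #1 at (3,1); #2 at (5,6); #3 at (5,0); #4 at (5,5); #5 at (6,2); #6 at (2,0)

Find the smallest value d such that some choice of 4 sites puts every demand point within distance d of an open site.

Open {H-α, H-β, H-γ, H-δ}.
  Farthest demand point is #5 at distance 3 (to H-β); all others are ≤ 3.
With {H-α, H-β, H-γ, H-ε} the worst case is 3.
With {H-α, H-β, H-δ, H-ε} the worst case is 3.
No size-4 selection achieves below 3.

3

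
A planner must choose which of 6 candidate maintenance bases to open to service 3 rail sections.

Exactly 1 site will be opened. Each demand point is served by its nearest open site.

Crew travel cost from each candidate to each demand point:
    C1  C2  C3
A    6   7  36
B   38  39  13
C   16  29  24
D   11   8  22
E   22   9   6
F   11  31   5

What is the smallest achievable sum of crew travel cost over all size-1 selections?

37

Open {E}.
  C1→E 22, C2→E 9, C3→E 6  ⇒ total 37.
Compare {D}: total 41.
Compare {F}: total 47.
No size-1 selection does better; minimum is 37.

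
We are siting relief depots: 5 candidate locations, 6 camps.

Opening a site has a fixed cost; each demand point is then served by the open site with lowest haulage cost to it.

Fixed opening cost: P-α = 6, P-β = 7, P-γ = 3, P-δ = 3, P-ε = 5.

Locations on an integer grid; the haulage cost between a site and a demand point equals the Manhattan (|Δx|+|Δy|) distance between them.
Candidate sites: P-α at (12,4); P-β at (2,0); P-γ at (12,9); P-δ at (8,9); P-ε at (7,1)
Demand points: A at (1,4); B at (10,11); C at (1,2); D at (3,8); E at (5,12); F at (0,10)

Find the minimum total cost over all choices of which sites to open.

Open {P-β, P-δ}: assign each demand point to its cheapest open site.
  A→P-β 5, B→P-δ 4, C→P-β 3, D→P-δ 6, E→P-δ 6, F→P-δ 9
  haulage cost 33, fixed 10 → total 43.
Compare {P-β, P-γ, P-δ}: haulage cost 33 + fixed 13 = 46.
Compare {P-β, P-δ, P-ε}: haulage cost 33 + fixed 15 = 48.
Compare {P-δ, P-ε}: haulage cost 41 + fixed 8 = 49.
All other subsets cost ≥ 46. Minimum total cost: 43.

43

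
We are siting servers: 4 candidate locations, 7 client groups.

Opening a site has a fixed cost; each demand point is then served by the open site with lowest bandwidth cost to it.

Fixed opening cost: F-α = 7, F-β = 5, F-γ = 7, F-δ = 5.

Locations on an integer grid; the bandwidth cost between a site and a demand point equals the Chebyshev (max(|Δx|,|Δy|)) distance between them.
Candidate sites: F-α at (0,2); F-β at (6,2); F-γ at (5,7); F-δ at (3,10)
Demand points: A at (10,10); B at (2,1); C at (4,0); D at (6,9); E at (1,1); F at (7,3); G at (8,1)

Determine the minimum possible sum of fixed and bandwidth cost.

Open {F-β, F-γ}: assign each demand point to its cheapest open site.
  A→F-γ 5, B→F-β 4, C→F-β 2, D→F-γ 2, E→F-β 5, F→F-β 1, G→F-β 2
  bandwidth cost 21, fixed 12 → total 33.
Compare {F-β}: bandwidth cost 29 + fixed 5 = 34.
Compare {F-β, F-δ}: bandwidth cost 24 + fixed 10 = 34.
Compare {F-α, F-β, F-γ}: bandwidth cost 15 + fixed 19 = 34.
All other subsets cost ≥ 34. Minimum total cost: 33.

33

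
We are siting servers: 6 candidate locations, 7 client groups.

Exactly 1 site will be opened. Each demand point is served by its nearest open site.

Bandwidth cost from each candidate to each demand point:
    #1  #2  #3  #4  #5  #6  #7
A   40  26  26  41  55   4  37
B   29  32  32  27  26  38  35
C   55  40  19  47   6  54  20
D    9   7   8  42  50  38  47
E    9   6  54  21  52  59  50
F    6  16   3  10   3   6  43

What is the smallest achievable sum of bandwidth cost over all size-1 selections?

Open {F}.
  #1→F 6, #2→F 16, #3→F 3, #4→F 10, #5→F 3, #6→F 6, #7→F 43  ⇒ total 87.
Compare {D}: total 201.
Compare {B}: total 219.
No size-1 selection does better; minimum is 87.

87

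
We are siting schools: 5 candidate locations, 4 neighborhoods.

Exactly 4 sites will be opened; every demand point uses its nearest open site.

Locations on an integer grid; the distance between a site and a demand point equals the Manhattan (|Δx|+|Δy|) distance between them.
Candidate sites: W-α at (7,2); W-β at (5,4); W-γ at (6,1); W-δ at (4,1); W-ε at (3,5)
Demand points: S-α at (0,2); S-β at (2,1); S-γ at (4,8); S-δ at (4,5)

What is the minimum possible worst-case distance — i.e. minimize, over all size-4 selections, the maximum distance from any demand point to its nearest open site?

Open {W-α, W-β, W-γ, W-δ}.
  Farthest demand point is S-α at distance 5 (to W-δ); all others are ≤ 5.
With {W-α, W-β, W-δ, W-ε} the worst case is 5.
With {W-α, W-γ, W-δ, W-ε} the worst case is 5.
No size-4 selection achieves below 5.

5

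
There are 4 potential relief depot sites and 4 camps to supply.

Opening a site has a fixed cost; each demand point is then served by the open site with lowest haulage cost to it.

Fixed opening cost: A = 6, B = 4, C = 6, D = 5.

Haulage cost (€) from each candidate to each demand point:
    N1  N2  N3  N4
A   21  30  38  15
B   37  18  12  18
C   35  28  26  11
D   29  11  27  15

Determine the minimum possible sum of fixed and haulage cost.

74

Open {A, B, D}: assign each demand point to its cheapest open site.
  N1→A 21, N2→D 11, N3→B 12, N4→A 15
  haulage cost 59, fixed 15 → total 74.
Compare {A, B}: haulage cost 66 + fixed 10 = 76.
Compare {B, D}: haulage cost 67 + fixed 9 = 76.
Compare {A, B, C, D}: haulage cost 55 + fixed 21 = 76.
All other subsets cost ≥ 76. Minimum total cost: 74.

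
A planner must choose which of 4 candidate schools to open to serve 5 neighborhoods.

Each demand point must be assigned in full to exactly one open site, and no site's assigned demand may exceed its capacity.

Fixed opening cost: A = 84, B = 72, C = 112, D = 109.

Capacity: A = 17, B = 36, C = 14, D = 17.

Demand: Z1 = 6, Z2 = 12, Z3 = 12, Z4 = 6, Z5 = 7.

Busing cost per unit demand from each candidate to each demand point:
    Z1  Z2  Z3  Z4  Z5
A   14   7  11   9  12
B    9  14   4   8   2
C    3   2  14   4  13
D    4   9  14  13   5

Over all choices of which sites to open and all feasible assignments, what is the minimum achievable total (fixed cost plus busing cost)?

Open {B, C}; cheapest assignment that respects the capacities:
  B (cap 36, load 31): Z1, Z3, Z4, Z5 — cost 6×9 + 12×4 + 6×8 + 7×2 = 164
  C (cap 14, load 12): Z2 — cost 12×2 = 24
  Shipping 188, fixed 184 → total 372.
  Any other capacity-feasible assignment to {B, C} ships for at least 188.
Compare {A, B}: its best feasible assignment gives total 404.
Compare {B, C, D}: its best feasible assignment gives total 451.
Every other set of open sites that can feasibly serve all demand totals ≥ 404 even under its best assignment. Minimum: 372.

372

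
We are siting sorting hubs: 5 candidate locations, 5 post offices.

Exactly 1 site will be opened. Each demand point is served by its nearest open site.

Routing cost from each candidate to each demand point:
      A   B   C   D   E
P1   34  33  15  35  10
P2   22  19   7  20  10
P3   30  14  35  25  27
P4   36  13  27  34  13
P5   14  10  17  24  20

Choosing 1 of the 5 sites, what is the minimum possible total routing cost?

Open {P2}.
  A→P2 22, B→P2 19, C→P2 7, D→P2 20, E→P2 10  ⇒ total 78.
Compare {P5}: total 85.
Compare {P4}: total 123.
No size-1 selection does better; minimum is 78.

78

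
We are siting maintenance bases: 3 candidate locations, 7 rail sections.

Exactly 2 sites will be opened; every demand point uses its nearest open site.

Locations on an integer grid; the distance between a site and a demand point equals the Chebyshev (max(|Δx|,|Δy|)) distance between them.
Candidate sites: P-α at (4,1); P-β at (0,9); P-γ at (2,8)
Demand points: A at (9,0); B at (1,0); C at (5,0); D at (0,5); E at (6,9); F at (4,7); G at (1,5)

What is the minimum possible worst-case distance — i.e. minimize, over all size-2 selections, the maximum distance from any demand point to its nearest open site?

Open {P-α, P-γ}.
  Farthest demand point is A at distance 5 (to P-α); all others are ≤ 5.
With {P-α, P-β} the worst case is 6.
With {P-β, P-γ} the worst case is 8.
No size-2 selection achieves below 5.

5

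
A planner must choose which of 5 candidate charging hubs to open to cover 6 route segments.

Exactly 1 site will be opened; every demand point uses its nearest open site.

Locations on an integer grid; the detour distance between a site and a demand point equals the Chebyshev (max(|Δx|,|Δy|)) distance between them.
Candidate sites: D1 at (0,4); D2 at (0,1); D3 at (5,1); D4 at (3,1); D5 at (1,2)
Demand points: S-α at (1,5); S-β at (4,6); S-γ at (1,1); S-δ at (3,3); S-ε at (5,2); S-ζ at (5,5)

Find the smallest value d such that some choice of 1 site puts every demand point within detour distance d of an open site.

4

Open {D5}.
  Farthest demand point is S-β at detour distance 4 (to D5); all others are ≤ 4.
With {D1} the worst case is 5.
With {D2} the worst case is 5.
No size-1 selection achieves below 4.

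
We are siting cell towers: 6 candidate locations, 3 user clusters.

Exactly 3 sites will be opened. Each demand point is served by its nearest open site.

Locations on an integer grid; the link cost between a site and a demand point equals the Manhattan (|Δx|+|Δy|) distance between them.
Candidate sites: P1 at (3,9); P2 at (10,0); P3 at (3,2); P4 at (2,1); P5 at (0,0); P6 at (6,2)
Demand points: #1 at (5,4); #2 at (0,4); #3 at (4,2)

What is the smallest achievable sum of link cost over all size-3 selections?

8

Open {P3, P5, P6}.
  #1→P6 3, #2→P5 4, #3→P3 1  ⇒ total 8.
Compare {P1, P3, P5}: total 9.
Compare {P1, P3, P6}: total 9.
No size-3 selection does better; minimum is 8.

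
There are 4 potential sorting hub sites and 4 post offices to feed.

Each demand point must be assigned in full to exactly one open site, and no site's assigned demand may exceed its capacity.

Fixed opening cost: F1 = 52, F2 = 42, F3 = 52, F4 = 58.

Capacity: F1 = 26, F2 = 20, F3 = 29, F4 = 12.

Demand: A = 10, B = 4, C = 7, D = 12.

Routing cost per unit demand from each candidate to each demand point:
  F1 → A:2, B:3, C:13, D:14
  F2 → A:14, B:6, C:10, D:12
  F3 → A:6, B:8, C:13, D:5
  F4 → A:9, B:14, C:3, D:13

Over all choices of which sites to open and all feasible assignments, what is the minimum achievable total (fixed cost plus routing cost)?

Open {F1, F3, F4}; cheapest assignment that respects the capacities:
  F1 (cap 26, load 14): A, B — cost 10×2 + 4×3 = 32
  F3 (cap 29, load 12): D — cost 12×5 = 60
  F4 (cap 12, load 7): C — cost 7×3 = 21
  Shipping 113, fixed 162 → total 275.
  Any other capacity-feasible assignment to {F1, F3, F4} ships for at least 113.
Compare {F3, F4}: its best feasible assignment gives total 283.
Compare {F1, F3}: its best feasible assignment gives total 287.
Every other set of open sites that can feasibly serve all demand totals ≥ 283 even under its best assignment. Minimum: 275.

275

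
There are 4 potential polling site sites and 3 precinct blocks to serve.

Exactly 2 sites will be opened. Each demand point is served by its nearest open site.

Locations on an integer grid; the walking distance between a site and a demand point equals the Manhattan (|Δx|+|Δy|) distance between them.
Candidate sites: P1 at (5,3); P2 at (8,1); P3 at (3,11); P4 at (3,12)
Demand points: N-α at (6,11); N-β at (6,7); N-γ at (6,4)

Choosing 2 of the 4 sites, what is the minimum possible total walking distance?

10

Open {P1, P3}.
  N-α→P3 3, N-β→P1 5, N-γ→P1 2  ⇒ total 10.
Compare {P1, P4}: total 11.
Compare {P2, P3}: total 15.
No size-2 selection does better; minimum is 10.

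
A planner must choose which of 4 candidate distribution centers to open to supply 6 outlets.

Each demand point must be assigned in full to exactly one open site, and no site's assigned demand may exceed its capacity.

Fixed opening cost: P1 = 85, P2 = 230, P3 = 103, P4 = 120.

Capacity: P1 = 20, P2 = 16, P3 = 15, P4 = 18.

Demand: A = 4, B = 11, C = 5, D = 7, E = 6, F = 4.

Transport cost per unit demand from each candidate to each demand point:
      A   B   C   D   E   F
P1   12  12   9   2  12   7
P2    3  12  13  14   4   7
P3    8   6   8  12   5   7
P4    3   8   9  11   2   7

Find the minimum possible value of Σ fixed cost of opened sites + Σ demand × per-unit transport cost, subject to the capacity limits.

440

Open {P1, P4}; cheapest assignment that respects the capacities:
  P1 (cap 20, load 20): A, C, D, F — cost 4×12 + 5×9 + 7×2 + 4×7 = 135
  P4 (cap 18, load 17): B, E — cost 11×8 + 6×2 = 100
  Shipping 235, fixed 205 → total 440.
  Any other capacity-feasible assignment to {P1, P4} ships for at least 235.
Compare {P1, P3, P4}: its best feasible assignment gives total 485.
Compare {P1, P2, P3}: its best feasible assignment gives total 607.
Every other set of open sites that can feasibly serve all demand totals ≥ 485 even under its best assignment. Minimum: 440.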